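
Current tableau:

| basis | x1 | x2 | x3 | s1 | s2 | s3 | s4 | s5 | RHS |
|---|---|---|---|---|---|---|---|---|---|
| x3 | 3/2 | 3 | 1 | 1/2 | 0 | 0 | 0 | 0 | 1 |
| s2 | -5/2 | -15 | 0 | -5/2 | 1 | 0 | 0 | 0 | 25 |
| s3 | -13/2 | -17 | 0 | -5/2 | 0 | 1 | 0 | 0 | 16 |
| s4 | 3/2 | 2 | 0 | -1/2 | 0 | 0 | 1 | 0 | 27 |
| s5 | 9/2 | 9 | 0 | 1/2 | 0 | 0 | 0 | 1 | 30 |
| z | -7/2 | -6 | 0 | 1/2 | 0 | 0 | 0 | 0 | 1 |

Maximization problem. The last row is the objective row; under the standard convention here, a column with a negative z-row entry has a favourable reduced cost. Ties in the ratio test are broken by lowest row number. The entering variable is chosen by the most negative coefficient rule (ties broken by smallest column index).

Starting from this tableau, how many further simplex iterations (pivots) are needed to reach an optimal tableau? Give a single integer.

pivot: x2 in, x3 out → z = 3
pivot: x1 in, x2 out → z = 10/3
No improving column remains; optimal.

2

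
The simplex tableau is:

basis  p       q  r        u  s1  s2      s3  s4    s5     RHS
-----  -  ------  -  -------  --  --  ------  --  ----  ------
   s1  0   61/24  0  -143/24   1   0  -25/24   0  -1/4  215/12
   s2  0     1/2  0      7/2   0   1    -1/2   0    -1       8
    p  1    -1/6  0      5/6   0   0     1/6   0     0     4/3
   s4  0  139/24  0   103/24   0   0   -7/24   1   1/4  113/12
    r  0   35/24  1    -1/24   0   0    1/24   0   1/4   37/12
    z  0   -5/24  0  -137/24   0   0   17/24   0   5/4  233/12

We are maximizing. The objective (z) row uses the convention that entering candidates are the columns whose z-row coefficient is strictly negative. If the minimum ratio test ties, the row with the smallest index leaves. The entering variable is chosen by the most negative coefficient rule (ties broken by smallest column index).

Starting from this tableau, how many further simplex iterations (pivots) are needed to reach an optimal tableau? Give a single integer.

pivot: u in, p out → z = 571/20
pivot: q in, s4 out → z = 3866/133
No improving column remains; optimal.

2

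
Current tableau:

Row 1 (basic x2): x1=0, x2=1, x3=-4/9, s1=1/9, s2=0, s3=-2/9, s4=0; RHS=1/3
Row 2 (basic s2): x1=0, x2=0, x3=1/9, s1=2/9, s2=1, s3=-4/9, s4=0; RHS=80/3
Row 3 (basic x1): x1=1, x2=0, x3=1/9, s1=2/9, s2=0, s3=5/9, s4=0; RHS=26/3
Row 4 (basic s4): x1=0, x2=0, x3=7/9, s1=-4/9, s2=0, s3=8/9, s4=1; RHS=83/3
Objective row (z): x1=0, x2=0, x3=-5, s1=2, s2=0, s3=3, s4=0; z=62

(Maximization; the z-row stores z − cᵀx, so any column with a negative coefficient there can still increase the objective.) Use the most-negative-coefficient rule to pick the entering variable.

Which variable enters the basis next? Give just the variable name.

Objective-row coefficients: x1: 0, x2: 0, x3: -5, s1: 2, s2: 0, s3: 3, s4: 0.
The most negative is -5 in column x3, so x3 enters.

x3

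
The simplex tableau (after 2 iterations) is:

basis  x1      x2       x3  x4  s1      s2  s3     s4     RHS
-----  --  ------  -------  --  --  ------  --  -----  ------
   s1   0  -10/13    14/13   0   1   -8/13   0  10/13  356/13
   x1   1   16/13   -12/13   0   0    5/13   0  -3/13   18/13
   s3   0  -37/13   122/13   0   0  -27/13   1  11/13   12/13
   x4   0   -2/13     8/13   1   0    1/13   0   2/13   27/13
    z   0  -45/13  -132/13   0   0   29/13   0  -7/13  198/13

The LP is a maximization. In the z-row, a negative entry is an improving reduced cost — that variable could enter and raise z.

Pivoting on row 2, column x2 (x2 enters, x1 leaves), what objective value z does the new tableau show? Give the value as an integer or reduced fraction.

153/8

Minimum ratio for x2: (18/13)/(16/13) = 9/8.
z changes by −(z-row coeff of x2)·ratio = −(-45/13)·(9/8) = 405/104.
New z = 198/13 + (405/104) = 153/8.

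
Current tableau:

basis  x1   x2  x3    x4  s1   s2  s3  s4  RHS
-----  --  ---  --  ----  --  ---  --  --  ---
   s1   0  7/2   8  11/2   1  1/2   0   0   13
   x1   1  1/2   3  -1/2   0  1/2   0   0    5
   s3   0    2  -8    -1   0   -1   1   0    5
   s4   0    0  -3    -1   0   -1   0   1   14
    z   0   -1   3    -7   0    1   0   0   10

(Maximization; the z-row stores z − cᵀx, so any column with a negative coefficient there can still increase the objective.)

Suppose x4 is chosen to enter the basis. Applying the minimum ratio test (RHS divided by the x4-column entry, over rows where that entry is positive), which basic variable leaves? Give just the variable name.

s1

Ratios: row 1 (s1): 13/(11/2) = 26/11; row 2 (x1): entry -1/2 ≤ 0, skip; row 3 (s3): entry -1 ≤ 0, skip; row 4 (s4): entry -1 ≤ 0, skip.
Minimum ratio 26/11 is in the s1 row, so s1 leaves.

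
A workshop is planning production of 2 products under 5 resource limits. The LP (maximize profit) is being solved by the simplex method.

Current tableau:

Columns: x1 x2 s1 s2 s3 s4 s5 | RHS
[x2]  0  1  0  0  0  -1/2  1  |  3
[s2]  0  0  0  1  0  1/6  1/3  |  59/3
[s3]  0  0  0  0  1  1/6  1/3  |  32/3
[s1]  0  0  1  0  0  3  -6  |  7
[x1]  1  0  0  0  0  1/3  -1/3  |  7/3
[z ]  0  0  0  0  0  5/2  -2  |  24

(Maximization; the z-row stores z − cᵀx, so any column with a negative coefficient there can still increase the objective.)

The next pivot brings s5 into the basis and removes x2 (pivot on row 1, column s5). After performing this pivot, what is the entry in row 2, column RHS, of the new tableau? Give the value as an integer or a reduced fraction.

Pivot element is row 1, column s5: 1.
Normalize row 1: new (row 1, RHS) = 3/1 = 3.
row 2 ← row 2 − (1/3)·(new row 1): 59/3 − (1/3)·3 = 56/3.

56/3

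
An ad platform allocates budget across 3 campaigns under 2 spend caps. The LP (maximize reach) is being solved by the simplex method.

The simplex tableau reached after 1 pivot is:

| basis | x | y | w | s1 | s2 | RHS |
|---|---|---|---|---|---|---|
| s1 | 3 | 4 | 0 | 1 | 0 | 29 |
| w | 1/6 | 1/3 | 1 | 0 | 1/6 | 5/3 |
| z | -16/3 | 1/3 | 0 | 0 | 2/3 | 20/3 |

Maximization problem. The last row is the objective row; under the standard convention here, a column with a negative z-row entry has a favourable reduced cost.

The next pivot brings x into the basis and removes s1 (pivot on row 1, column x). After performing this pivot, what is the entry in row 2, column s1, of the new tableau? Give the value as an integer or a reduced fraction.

Pivot element is row 1, column x: 3.
Normalize row 1: new (row 1, s1) = 1/3 = 1/3.
row 2 ← row 2 − (1/6)·(new row 1): 0 − (1/6)·(1/3) = -1/18.

-1/18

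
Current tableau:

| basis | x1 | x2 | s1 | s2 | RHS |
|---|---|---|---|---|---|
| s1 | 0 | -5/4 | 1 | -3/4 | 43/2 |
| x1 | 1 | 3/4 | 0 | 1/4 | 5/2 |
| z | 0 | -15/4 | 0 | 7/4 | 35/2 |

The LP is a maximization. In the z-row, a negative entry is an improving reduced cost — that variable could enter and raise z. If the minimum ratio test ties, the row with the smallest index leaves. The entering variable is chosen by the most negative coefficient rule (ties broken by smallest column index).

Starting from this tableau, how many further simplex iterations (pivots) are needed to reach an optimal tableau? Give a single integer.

pivot: x2 in, x1 out → z = 30
No improving column remains; optimal.

1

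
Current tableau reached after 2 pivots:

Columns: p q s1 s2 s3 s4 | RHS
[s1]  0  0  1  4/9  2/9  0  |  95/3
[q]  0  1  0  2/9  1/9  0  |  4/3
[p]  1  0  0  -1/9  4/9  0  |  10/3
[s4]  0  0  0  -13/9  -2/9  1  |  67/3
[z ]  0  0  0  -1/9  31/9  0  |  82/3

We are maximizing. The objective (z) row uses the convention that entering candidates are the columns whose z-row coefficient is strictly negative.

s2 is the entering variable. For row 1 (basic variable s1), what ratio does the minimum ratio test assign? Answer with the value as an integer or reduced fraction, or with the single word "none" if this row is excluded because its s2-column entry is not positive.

Ratio = RHS / (s2 entry) = (95/3) / (4/9) = 285/4.

285/4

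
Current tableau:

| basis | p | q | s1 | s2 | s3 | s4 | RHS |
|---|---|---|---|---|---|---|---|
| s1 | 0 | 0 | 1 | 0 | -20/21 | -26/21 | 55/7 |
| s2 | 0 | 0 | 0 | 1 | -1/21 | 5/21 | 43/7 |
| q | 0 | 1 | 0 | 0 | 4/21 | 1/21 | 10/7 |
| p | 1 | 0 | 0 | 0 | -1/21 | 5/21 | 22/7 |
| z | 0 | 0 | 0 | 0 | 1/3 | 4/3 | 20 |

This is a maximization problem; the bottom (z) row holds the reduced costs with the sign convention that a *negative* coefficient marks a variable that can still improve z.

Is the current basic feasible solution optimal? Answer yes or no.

yes

No objective-row coefficient is strictly negative, so no entering variable exists; the tableau is optimal.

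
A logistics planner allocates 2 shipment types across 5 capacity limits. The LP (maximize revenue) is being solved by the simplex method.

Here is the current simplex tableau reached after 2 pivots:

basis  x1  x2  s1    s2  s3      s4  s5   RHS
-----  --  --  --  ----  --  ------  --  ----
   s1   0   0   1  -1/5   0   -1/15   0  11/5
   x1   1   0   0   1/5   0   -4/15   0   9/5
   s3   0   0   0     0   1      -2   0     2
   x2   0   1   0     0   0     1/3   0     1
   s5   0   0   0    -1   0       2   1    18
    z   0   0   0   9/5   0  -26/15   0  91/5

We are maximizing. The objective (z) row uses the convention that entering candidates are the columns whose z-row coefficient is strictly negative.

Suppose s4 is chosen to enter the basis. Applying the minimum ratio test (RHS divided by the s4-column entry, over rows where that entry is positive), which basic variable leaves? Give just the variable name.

Ratios: row 1 (s1): entry -1/15 ≤ 0, skip; row 2 (x1): entry -4/15 ≤ 0, skip; row 3 (s3): entry -2 ≤ 0, skip; row 4 (x2): 1/(1/3) = 3; row 5 (s5): 18/2 = 9.
Minimum ratio 3 is in the x2 row, so x2 leaves.

x2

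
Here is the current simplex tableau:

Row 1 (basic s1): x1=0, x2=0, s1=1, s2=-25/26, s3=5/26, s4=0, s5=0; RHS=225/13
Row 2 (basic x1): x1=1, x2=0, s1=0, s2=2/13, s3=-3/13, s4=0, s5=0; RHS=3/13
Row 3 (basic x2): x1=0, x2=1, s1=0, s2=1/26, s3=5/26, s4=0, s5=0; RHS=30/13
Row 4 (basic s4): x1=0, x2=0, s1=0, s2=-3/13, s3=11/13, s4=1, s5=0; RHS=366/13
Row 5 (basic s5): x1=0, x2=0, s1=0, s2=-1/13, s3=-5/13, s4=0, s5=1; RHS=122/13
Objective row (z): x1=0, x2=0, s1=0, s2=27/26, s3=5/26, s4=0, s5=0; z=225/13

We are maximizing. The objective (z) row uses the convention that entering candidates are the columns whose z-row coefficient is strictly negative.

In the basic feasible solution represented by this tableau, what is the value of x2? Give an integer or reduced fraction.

x2 is basic (row 3); its value is the RHS of that row: 30/13.

30/13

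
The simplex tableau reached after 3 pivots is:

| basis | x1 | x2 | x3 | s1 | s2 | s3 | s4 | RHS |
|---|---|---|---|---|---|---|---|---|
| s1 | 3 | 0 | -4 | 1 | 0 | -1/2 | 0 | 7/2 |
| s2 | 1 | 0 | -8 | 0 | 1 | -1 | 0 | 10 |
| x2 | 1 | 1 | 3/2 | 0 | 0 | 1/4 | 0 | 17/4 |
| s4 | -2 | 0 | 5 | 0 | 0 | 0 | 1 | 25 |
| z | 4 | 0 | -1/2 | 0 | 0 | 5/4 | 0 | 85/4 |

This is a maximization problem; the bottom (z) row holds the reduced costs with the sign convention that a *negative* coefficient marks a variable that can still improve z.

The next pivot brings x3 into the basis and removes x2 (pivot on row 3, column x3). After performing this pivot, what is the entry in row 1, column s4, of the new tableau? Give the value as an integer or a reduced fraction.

0

Pivot element is row 3, column x3: 3/2.
Normalize row 3: new (row 3, s4) = 0/(3/2) = 0.
row 1 ← row 1 − (-4)·(new row 3): 0 − (-4)·0 = 0.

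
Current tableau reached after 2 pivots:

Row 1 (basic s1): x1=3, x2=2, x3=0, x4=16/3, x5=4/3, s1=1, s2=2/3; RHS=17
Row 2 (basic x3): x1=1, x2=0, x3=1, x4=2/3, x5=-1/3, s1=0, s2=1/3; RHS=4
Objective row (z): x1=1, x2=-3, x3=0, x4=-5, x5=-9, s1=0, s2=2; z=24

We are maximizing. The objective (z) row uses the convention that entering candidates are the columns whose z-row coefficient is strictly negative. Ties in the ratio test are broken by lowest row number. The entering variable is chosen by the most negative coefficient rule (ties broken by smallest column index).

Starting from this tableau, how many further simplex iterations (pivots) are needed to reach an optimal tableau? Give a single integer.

pivot: x5 in, s1 out → z = 555/4
No improving column remains; optimal.

1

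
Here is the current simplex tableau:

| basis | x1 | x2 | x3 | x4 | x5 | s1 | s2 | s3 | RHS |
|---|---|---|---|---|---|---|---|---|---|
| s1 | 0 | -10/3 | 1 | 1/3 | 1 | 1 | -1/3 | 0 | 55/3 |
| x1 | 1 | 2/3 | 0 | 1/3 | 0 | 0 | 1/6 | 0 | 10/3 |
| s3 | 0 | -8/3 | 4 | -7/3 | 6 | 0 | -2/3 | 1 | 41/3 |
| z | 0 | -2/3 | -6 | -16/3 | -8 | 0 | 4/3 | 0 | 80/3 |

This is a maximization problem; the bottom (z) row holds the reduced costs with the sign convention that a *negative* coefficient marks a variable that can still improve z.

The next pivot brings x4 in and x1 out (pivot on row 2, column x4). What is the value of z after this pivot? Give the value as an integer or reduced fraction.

Minimum ratio for x4: (10/3)/(1/3) = 10.
z changes by −(z-row coeff of x4)·ratio = −(-16/3)·10 = 160/3.
New z = 80/3 + (160/3) = 80.

80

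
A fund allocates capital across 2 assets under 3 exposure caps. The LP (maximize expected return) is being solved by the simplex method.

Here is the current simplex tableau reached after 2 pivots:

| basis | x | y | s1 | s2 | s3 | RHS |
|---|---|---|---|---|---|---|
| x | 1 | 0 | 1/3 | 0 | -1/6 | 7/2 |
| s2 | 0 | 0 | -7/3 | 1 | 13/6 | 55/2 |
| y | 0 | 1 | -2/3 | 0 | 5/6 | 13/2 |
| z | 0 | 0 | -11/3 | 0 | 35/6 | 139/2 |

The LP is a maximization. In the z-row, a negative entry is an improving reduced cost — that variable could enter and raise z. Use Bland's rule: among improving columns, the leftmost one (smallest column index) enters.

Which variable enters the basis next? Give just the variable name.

s1

Objective-row coefficients: x: 0, y: 0, s1: -11/3, s2: 0, s3: 35/6.
Improving columns: s1. Bland's rule picks the smallest column index → s1.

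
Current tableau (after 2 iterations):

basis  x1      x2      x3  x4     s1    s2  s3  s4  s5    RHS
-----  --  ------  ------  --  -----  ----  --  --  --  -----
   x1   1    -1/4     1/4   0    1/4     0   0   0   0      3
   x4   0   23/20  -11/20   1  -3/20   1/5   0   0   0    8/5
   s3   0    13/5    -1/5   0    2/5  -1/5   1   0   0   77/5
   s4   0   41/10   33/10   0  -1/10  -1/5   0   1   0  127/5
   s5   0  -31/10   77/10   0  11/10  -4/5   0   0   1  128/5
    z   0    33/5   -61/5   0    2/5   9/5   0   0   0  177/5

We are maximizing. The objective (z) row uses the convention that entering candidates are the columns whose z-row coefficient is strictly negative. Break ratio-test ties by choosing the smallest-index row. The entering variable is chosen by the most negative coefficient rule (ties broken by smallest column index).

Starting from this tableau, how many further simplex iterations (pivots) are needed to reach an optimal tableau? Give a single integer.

1

pivot: x3 in, s5 out → z = 5849/77
No improving column remains; optimal.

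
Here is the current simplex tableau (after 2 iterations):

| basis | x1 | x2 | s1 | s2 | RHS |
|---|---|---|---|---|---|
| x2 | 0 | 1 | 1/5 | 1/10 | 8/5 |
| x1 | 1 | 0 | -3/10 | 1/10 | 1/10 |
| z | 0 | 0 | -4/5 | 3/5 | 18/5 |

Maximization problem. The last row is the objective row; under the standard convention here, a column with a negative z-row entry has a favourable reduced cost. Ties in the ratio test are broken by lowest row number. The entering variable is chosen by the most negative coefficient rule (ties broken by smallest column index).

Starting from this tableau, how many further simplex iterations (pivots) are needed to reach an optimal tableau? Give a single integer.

pivot: s1 in, x2 out → z = 10
No improving column remains; optimal.

1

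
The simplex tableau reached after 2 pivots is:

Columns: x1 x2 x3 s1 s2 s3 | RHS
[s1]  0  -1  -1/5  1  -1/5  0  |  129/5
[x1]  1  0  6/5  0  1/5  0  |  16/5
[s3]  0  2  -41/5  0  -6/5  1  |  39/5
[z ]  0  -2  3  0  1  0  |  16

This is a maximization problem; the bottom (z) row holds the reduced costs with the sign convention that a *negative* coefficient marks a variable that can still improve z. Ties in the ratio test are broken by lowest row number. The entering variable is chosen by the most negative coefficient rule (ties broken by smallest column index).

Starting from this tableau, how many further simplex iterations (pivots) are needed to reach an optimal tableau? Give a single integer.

pivot: x2 in, s3 out → z = 119/5
pivot: x3 in, x1 out → z = 113/3
No improving column remains; optimal.

2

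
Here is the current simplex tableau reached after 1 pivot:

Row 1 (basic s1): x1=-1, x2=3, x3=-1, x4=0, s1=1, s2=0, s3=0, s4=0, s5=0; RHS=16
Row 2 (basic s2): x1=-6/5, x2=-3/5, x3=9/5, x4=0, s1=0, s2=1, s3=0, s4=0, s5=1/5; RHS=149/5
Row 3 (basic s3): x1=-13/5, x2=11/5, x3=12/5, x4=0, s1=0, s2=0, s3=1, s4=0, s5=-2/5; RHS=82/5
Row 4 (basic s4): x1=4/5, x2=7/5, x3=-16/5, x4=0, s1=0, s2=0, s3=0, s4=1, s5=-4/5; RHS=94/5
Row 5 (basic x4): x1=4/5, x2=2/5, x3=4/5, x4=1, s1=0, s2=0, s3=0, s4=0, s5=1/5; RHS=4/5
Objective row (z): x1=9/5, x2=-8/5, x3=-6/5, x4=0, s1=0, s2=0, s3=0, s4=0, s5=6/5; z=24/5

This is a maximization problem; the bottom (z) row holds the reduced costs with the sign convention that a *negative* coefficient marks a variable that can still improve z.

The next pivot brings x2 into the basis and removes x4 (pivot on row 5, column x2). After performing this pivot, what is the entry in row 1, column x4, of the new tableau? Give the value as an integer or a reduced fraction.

Pivot element is row 5, column x2: 2/5.
Normalize row 5: new (row 5, x4) = 1/(2/5) = 5/2.
row 1 ← row 1 − 3·(new row 5): 0 − 3·(5/2) = -15/2.

-15/2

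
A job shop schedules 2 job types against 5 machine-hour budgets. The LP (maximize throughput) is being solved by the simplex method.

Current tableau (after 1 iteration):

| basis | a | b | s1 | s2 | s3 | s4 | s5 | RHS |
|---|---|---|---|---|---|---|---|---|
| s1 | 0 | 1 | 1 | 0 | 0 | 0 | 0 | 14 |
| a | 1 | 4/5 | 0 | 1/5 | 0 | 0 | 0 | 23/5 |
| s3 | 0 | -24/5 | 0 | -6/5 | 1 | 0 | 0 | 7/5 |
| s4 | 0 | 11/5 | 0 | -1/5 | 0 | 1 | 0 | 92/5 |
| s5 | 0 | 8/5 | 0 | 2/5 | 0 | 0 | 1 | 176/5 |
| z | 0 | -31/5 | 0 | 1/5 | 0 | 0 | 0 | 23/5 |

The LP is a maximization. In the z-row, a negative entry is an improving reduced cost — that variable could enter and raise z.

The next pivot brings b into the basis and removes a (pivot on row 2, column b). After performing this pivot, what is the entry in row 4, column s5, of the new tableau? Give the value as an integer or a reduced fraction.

0

Pivot element is row 2, column b: 4/5.
Normalize row 2: new (row 2, s5) = 0/(4/5) = 0.
row 4 ← row 4 − (11/5)·(new row 2): 0 − (11/5)·0 = 0.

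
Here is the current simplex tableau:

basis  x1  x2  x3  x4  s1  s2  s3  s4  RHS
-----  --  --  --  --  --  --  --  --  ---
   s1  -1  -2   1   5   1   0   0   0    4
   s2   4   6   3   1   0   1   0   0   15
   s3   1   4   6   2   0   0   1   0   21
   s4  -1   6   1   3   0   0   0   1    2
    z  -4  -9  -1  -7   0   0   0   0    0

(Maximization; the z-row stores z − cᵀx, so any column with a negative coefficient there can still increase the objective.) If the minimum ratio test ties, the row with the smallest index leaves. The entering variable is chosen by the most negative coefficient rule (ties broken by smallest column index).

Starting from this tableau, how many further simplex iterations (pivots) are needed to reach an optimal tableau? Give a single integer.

3

pivot: x2 in, s4 out → z = 3
pivot: x1 in, s2 out → z = 173/10
pivot: x4 in, s1 out → z = 996/41
No improving column remains; optimal.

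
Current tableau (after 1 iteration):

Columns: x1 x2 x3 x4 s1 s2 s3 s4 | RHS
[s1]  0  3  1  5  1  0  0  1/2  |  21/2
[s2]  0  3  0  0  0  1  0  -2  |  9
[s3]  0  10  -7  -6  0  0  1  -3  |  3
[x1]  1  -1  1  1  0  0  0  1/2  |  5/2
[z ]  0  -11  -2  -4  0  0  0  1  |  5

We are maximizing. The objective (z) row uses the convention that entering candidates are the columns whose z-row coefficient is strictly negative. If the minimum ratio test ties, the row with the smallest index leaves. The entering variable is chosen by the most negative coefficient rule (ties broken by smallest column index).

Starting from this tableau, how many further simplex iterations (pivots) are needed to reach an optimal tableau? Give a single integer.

pivot: x2 in, s3 out → z = 83/10
pivot: x4 in, s1 out → z = 791/34
pivot: x3 in, x4 out → z = 2377/62
No improving column remains; optimal.

3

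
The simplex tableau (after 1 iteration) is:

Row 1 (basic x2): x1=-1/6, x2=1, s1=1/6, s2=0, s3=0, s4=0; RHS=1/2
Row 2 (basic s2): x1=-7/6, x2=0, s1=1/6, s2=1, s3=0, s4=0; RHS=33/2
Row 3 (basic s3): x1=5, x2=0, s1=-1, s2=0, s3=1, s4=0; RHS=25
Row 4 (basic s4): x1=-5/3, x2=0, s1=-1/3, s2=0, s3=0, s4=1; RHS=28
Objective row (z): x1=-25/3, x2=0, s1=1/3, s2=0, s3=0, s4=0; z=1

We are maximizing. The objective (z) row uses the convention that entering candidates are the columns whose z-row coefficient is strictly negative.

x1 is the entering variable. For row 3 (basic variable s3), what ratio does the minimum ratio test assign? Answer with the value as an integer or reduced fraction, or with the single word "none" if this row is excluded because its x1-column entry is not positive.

5

Ratio = RHS / (x1 entry) = 25 / 5 = 5.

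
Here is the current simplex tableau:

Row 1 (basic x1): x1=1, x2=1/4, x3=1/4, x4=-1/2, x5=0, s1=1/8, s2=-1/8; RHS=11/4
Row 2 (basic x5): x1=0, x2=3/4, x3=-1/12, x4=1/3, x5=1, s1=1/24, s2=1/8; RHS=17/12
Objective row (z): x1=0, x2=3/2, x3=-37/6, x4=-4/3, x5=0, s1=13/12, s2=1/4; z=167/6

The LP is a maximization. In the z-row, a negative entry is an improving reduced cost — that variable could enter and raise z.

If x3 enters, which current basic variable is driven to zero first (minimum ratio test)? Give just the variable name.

Ratios: row 1 (x1): (11/4)/(1/4) = 11; row 2 (x5): entry -1/12 ≤ 0, skip.
Minimum ratio 11 is in the x1 row, so x1 leaves.

x1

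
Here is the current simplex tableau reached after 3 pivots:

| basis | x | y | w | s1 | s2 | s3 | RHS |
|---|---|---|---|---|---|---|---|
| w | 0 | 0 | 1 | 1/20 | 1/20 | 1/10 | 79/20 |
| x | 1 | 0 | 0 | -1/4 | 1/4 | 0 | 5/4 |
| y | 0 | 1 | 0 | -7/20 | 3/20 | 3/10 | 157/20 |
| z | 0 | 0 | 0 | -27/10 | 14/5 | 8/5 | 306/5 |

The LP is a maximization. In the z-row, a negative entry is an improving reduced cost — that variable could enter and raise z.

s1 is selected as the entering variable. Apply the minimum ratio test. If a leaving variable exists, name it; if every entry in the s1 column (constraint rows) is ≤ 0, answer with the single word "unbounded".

Ratios: row 1 (w): (79/20)/(1/20) = 79; row 2 (x): entry -1/4 ≤ 0, skip; row 3 (y): entry -7/20 ≤ 0, skip.
Minimum ratio is in the w row, so w leaves.

w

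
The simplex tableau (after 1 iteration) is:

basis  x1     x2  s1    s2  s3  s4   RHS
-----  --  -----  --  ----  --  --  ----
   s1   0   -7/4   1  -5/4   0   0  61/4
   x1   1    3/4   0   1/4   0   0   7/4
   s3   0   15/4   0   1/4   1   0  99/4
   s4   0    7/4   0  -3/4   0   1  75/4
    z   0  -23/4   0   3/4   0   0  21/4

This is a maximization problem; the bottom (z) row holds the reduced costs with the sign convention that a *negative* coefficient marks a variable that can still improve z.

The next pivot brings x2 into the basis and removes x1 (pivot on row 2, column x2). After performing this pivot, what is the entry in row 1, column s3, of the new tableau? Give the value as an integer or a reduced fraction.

0

Pivot element is row 2, column x2: 3/4.
Normalize row 2: new (row 2, s3) = 0/(3/4) = 0.
row 1 ← row 1 − (-7/4)·(new row 2): 0 − (-7/4)·0 = 0.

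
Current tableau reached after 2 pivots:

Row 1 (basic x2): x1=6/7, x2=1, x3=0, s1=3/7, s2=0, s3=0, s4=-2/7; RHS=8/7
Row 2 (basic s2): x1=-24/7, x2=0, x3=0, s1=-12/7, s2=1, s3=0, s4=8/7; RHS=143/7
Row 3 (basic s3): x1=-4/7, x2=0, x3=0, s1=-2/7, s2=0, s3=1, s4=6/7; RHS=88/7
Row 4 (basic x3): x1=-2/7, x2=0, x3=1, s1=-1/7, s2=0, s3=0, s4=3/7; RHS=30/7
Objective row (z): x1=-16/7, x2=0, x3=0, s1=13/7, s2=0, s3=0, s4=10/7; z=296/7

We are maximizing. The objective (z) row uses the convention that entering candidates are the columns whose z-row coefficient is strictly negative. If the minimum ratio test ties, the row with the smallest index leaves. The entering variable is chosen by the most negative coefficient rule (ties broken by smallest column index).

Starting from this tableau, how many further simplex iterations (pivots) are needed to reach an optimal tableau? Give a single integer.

pivot: x1 in, x2 out → z = 136/3
No improving column remains; optimal.

1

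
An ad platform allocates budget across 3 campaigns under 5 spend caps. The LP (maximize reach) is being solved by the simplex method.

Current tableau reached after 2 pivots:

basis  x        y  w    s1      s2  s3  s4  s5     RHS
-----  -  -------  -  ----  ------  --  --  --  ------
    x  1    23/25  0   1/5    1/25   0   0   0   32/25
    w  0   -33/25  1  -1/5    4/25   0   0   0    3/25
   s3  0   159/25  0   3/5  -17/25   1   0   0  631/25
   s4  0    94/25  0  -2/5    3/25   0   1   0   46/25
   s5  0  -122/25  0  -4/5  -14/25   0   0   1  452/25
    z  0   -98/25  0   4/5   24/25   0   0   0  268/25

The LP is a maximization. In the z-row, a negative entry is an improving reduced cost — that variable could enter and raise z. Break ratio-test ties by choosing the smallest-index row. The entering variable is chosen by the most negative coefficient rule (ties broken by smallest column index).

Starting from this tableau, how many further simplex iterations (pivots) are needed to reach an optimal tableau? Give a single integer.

1

pivot: y in, s4 out → z = 594/47
No improving column remains; optimal.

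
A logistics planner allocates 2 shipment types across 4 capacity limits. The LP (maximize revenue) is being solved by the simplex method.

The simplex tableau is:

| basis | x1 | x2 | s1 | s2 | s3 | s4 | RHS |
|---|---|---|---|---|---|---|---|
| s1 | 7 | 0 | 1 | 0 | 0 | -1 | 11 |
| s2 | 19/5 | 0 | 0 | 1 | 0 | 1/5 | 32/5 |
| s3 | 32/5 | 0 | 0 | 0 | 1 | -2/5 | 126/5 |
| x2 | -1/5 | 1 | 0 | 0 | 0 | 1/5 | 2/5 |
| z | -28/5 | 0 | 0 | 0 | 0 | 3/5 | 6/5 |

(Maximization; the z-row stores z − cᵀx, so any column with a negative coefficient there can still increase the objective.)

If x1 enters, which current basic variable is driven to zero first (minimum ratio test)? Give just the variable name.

Ratios: row 1 (s1): 11/7 = 11/7; row 2 (s2): (32/5)/(19/5) = 32/19; row 3 (s3): (126/5)/(32/5) = 63/16; row 4 (x2): entry -1/5 ≤ 0, skip.
Minimum ratio 11/7 is in the s1 row, so s1 leaves.

s1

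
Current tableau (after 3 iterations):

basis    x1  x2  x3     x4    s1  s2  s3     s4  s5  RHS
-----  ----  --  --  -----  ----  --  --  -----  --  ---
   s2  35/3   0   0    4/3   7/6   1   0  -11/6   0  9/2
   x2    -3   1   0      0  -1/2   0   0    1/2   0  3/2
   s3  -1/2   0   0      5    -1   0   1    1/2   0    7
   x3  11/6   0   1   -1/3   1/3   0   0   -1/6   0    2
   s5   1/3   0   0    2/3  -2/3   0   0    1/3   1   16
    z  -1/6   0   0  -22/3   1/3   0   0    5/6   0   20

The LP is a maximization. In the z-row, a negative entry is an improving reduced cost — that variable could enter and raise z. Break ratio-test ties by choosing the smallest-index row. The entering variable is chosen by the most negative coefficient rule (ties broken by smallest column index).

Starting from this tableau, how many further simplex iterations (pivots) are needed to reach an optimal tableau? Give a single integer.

2

pivot: x4 in, s3 out → z = 454/15
pivot: s1 in, s2 out → z = 1391/43
No improving column remains; optimal.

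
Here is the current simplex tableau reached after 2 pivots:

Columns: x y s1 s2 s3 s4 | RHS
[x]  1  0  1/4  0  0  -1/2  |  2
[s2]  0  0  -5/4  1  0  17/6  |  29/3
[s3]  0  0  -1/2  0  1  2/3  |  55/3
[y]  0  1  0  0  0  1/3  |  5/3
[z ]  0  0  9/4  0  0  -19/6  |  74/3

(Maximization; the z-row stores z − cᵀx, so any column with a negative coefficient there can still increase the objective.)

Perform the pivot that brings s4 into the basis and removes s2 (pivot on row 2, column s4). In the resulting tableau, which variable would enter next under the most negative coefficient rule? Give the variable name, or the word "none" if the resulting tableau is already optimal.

Pivot element 17/6. New z-row = old z-row − (-19/6)·(row 2/(17/6)).
Updated z-row coefficients: x: 0, y: 0, s1: 29/34, s2: 19/17, s3: 0, s4: 0.
No coefficient is strictly negative; the tableau after this pivot is optimal.

none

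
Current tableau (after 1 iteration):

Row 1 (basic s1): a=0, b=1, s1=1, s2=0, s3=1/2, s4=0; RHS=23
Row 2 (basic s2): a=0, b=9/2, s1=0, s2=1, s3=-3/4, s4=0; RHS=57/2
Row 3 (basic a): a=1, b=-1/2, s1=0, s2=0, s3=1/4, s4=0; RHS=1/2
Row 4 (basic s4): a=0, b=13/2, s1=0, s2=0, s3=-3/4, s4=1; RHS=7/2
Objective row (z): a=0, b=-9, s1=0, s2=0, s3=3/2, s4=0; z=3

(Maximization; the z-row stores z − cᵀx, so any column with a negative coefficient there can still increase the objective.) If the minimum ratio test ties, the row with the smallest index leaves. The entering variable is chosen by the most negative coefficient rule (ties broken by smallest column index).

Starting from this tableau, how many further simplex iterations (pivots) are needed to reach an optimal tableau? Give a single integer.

1

pivot: b in, s4 out → z = 102/13
No improving column remains; optimal.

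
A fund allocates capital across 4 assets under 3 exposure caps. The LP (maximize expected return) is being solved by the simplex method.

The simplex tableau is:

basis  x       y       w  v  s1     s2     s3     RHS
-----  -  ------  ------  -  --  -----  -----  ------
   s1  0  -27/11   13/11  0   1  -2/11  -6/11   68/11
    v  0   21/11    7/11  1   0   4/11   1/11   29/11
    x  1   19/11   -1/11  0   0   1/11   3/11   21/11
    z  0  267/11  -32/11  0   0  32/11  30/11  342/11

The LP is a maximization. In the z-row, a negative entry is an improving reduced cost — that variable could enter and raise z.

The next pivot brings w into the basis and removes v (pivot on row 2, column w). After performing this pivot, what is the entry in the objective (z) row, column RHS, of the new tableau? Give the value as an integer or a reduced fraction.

Pivot element is row 2, column w: 7/11.
Normalize row 2: new (row 2, RHS) = (29/11)/(7/11) = 29/7.
z-row ← z-row − (-32/11)·(new row 2): 342/11 − (-32/11)·(29/7) = 302/7.

302/7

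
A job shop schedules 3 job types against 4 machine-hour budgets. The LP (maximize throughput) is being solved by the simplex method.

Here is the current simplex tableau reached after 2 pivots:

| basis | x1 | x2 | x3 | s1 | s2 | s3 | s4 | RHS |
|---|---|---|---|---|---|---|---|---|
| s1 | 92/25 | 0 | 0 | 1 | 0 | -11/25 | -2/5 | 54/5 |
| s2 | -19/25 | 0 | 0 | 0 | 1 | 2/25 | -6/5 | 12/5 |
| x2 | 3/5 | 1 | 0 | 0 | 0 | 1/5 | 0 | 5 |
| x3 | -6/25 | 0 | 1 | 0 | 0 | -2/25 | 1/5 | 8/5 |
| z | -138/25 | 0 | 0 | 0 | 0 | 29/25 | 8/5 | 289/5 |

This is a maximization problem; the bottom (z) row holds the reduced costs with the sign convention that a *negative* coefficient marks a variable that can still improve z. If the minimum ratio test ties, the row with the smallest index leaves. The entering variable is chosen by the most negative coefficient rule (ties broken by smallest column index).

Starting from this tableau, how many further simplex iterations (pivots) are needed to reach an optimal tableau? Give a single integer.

pivot: x1 in, s1 out → z = 74
No improving column remains; optimal.

1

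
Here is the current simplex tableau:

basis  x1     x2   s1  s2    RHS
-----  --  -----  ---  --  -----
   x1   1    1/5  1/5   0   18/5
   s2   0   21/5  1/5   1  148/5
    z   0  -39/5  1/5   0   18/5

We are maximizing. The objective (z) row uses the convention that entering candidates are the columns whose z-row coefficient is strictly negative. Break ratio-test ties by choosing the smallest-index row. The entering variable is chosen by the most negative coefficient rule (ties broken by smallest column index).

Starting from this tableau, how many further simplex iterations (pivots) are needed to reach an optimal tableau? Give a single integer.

1

pivot: x2 in, s2 out → z = 410/7
No improving column remains; optimal.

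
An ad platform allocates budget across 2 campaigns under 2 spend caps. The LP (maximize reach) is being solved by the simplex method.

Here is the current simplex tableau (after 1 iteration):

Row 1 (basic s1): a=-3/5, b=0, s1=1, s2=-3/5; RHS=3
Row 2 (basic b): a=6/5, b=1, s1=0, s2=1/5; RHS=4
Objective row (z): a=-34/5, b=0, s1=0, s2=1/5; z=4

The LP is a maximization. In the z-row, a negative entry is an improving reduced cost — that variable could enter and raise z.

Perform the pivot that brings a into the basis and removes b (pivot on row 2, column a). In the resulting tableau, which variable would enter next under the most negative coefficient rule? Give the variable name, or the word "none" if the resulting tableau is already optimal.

none

Pivot element 6/5. New z-row = old z-row − (-34/5)·(row 2/(6/5)).
Updated z-row coefficients: a: 0, b: 17/3, s1: 0, s2: 4/3.
No coefficient is strictly negative; the tableau after this pivot is optimal.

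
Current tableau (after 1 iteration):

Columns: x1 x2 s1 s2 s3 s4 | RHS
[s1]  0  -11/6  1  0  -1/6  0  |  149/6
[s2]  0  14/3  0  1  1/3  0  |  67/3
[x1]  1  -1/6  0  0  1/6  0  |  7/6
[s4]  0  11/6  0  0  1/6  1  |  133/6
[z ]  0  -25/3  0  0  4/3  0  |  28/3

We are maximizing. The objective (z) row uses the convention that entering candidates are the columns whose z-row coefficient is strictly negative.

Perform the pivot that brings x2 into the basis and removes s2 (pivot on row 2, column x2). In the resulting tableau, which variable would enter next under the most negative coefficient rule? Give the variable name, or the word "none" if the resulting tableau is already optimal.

Pivot element 14/3. New z-row = old z-row − (-25/3)·(row 2/(14/3)).
Updated z-row coefficients: x1: 0, x2: 0, s1: 0, s2: 25/14, s3: 27/14, s4: 0.
No coefficient is strictly negative; the tableau after this pivot is optimal.

none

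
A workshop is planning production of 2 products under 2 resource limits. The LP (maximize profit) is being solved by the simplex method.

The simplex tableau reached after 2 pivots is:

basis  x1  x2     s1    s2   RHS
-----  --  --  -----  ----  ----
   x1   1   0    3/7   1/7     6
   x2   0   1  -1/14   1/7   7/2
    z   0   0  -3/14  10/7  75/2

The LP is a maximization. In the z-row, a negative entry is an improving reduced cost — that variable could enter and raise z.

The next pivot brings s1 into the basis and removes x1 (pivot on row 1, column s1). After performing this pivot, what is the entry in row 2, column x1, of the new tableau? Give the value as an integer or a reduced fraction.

1/6

Pivot element is row 1, column s1: 3/7.
Normalize row 1: new (row 1, x1) = 1/(3/7) = 7/3.
row 2 ← row 2 − (-1/14)·(new row 1): 0 − (-1/14)·(7/3) = 1/6.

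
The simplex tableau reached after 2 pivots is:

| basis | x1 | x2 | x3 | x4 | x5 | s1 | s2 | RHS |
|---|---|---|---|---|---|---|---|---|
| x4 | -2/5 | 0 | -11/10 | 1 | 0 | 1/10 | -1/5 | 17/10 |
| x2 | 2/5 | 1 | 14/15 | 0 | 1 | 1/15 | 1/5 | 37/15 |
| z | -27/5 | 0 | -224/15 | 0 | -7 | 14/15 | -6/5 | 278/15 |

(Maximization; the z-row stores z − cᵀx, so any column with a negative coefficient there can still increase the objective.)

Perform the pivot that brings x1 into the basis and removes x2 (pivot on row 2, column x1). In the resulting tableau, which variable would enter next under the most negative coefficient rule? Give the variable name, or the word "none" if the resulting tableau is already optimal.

x3

Pivot element 2/5. New z-row = old z-row − (-27/5)·(row 2/(2/5)).
Updated z-row coefficients: x1: 0, x2: 27/2, x3: -7/3, x4: 0, x5: 13/2, s1: 11/6, s2: 3/2.
The most negative is -7/3 in column x3, so x3 would enter next.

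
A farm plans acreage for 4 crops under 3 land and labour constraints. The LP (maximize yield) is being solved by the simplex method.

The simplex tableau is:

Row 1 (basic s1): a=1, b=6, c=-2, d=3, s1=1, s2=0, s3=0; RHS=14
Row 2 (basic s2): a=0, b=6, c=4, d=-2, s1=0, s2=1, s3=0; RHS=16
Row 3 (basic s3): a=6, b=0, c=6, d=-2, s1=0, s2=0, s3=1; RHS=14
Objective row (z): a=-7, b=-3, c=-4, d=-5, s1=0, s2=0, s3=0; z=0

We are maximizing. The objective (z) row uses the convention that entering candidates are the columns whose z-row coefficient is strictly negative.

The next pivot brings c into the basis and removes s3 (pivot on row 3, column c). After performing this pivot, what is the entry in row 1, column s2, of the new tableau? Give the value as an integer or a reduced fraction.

Pivot element is row 3, column c: 6.
Normalize row 3: new (row 3, s2) = 0/6 = 0.
row 1 ← row 1 − (-2)·(new row 3): 0 − (-2)·0 = 0.

0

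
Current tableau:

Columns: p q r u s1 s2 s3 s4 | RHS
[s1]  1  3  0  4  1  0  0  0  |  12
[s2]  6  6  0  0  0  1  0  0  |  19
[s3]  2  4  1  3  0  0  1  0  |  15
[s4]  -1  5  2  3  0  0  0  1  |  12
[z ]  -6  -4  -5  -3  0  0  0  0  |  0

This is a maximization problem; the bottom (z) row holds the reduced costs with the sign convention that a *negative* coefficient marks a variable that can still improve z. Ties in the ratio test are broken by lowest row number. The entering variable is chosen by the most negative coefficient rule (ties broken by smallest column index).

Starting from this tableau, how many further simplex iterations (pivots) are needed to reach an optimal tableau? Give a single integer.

pivot: p in, s2 out → z = 19
pivot: r in, s4 out → z = 683/12
No improving column remains; optimal.

2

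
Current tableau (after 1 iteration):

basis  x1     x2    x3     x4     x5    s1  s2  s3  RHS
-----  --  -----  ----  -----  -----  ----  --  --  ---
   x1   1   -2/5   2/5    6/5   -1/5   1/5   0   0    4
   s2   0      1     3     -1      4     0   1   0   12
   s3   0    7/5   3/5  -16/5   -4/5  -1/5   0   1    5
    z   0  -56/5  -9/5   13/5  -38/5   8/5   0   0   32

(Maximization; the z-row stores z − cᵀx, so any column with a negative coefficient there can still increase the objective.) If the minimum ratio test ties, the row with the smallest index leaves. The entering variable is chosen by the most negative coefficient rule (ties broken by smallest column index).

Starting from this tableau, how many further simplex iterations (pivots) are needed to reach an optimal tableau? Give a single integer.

pivot: x2 in, s3 out → z = 72
pivot: x4 in, s2 out → z = 2005/9
pivot: s3 in, x1 out → z = 261
No improving column remains; optimal.

3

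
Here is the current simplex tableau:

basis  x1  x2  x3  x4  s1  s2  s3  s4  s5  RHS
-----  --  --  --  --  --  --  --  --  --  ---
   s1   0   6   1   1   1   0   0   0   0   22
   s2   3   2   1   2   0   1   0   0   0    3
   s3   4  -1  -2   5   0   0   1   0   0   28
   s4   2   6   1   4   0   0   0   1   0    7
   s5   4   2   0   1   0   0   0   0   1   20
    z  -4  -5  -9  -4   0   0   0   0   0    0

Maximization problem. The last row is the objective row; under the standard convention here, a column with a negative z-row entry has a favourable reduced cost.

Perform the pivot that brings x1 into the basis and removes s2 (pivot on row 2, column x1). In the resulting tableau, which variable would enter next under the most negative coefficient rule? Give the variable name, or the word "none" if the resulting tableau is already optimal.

x3

Pivot element 3. New z-row = old z-row − (-4)·(row 2/3).
Updated z-row coefficients: x1: 0, x2: -7/3, x3: -23/3, x4: -4/3, s1: 0, s2: 4/3, s3: 0, s4: 0, s5: 0.
The most negative is -23/3 in column x3, so x3 would enter next.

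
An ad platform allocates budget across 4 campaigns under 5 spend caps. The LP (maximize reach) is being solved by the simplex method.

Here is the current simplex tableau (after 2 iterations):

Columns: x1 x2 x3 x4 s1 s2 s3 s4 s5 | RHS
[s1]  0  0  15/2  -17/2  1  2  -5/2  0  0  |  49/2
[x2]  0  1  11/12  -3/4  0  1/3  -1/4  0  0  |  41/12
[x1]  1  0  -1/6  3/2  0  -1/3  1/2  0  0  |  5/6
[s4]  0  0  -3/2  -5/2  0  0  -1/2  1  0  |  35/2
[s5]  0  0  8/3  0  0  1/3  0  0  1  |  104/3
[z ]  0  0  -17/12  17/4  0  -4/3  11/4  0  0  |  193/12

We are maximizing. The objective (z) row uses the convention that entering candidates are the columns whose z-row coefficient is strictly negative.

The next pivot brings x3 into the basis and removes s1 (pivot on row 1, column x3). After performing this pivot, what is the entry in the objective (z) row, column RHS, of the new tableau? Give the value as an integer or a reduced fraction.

Pivot element is row 1, column x3: 15/2.
Normalize row 1: new (row 1, RHS) = (49/2)/(15/2) = 49/15.
z-row ← z-row − (-17/12)·(new row 1): 193/12 − (-17/12)·(49/15) = 932/45.

932/45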